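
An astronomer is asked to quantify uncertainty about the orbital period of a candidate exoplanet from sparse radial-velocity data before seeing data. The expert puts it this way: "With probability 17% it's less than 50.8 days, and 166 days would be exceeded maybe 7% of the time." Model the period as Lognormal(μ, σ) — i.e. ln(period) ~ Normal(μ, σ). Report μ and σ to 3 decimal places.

If T ~ Lognormal(μ,σ) then ln T ~ Normal(μ,σ), so the p-quantile of ln T is μ + z_p·σ.
ln(50.8) = 3.928 and ln(166) = 5.112; z_{0.17} = -0.9542, z_{0.93} = 1.476.
σ = (5.112 − 3.928)/(1.476 − (-0.9542)) = 0.487.
μ = 3.928 − (-0.9542)·0.487 = 4.393.

μ ≈ 4.393, σ ≈ 0.487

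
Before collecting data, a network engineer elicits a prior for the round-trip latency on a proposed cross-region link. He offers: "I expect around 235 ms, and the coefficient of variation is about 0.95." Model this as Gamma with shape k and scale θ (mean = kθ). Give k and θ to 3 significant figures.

For Gamma(k, scale θ): mean = kθ, variance = kθ², so CV = 1/√k.
CV = 0.95, hence k = 1/CV² = 1.11.
Then θ = mean/k = 235/1.11 = 212.

k ≈ 1.11, θ ≈ 212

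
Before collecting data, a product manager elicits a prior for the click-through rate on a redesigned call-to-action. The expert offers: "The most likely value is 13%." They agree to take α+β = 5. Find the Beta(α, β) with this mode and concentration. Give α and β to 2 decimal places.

α = 1.39, β = 3.61

For α,β > 1 the Beta mode is (α−1)/(α+β−2). With α+β = 5, the mode is (α−1)/3.
Set (α−1)/3 = 0.13 → α = 1 + 0.13·3 = 1.39.
β = 5 − α = 3.61.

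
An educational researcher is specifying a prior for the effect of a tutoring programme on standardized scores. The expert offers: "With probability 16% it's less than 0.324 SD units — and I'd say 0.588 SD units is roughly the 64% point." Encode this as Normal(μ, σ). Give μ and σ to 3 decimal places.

μ = 0.518, σ = 0.195

The p-quantile of Normal(μ,σ) is μ + z_p·σ, with z_{0.16} = -0.9945 and z_{0.64} = 0.3585.
Eliminate σ: μ = (z₂·x₁ − z₁·x₂)/(z₂ − z₁) = (0.3585·0.324 − (-0.9945)·0.588)/1.353 = 0.518.
Then σ = (x₂ − x₁)/(z₂ − z₁) = (0.588 − 0.324)/1.353 = 0.195.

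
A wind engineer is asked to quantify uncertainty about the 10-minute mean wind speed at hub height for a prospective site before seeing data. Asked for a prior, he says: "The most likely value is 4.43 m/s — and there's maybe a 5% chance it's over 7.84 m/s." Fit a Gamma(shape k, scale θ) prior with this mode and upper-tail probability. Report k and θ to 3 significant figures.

Gamma(k,θ) with k>1 has mode (k−1)θ, so θ = 4.43/(k−1).
Need P(X < 7.84) = 0.95 with θ tied to k this way. Start at k = 2, θ = 4.43: P(X<7.84) ≈ 0.528.
Too low — raise k to concentrate. Iterating converges to k ≈ 9.56.
Then θ = 4.43/(9.56−1) ≈ 0.518.

k ≈ 9.56, θ ≈ 0.518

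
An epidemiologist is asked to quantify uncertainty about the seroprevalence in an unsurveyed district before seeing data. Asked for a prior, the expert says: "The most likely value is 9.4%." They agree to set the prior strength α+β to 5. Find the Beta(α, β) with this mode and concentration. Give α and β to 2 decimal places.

For α,β > 1 the Beta mode is (α−1)/(α+β−2). With α+β = 5, the mode is (α−1)/3.
Set (α−1)/3 = 0.094 → α = 1 + 0.094·3 = 1.28.
β = 5 − α = 3.72.

α = 1.28, β = 3.72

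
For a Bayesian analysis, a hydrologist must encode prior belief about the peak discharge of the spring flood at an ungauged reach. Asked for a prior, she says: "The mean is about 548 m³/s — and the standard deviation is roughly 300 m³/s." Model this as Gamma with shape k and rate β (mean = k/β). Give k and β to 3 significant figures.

k ≈ 3.34, β ≈ 0.00609

For Gamma(k, rate β): mean = k/β, variance = k/β², so CV = 1/√k.
CV = SD/mean = 300/548 = 0.5474, hence k = 1/CV² = 3.34.
Then β = k/mean = 3.34/548 = 0.00609.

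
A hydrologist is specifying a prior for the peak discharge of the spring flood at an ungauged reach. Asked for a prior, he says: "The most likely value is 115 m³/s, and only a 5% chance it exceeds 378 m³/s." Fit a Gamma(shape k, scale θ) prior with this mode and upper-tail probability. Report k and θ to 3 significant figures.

k ≈ 2.84, θ ≈ 62.4

Gamma(k,θ) with k>1 has mode (k−1)θ, so θ = 115/(k−1).
Need P(X < 378) = 0.95 with θ tied to k this way. Start at k = 2, θ = 115: P(X<378) ≈ 0.840.
Too low — raise k to concentrate. Iterating converges to k ≈ 2.84.
Then θ = 115/(2.84−1) ≈ 62.4.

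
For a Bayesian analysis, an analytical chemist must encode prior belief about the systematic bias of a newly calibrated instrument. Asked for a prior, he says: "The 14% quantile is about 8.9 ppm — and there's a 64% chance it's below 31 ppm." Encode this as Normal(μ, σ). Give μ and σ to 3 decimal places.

For Normal(μ,σ), the p-quantile is μ + z_p·σ. Here z_{0.14} = -1.08, z_{0.64} = 0.3585.
So 8.9 = μ − 1.08σ and 31 = μ + 0.3585σ.
Subtracting: σ = (31 − 8.9)/(0.3585 − (-1.08)) = 15.360.
Then μ = 8.9 − (-1.08)·15.360 = 25.494.

μ = 25.494, σ = 15.360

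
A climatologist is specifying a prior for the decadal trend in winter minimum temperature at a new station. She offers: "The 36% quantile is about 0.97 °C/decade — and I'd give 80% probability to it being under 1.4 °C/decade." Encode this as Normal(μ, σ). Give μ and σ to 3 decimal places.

μ = 1.098, σ = 0.358

For Normal(μ,σ), the p-quantile is μ + z_p·σ. Here z_{0.36} = -0.3585, z_{0.8} = 0.8416.
So 0.97 = μ − 0.3585σ and 1.4 = μ + 0.8416σ.
Subtracting: σ = (1.4 − 0.97)/(0.8416 − (-0.3585)) = 0.358.
Then μ = 0.97 − (-0.3585)·0.358 = 1.098.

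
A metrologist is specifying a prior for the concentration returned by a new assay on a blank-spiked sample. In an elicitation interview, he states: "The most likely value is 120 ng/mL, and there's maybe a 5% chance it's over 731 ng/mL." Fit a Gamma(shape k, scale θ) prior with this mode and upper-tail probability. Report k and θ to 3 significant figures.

k ≈ 1.7, θ ≈ 172

Gamma(k,θ) with k>1 has mode (k−1)θ, so θ = 120/(k−1).
Need P(X < 731) = 0.95 with θ tied to k this way. Start at k = 2, θ = 120: P(X<731) ≈ 0.984.
Too high — lower k to spread out. Iterating converges to k ≈ 1.7.
Then θ = 120/(1.7−1) ≈ 172.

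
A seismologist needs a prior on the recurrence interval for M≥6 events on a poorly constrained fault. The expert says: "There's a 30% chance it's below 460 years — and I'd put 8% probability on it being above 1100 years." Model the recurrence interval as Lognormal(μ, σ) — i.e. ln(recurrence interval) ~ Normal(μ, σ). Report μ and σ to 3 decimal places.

If T ~ Lognormal(μ,σ) then ln T ~ Normal(μ,σ), so the p-quantile of ln T is μ + z_p·σ.
ln(460) = 6.131 and ln(1100) = 7.003; z_{0.3} = -0.5244, z_{0.92} = 1.405.
σ = (7.003 − 6.131)/(1.405 − (-0.5244)) = 0.452.
μ = 6.131 − (-0.5244)·0.452 = 6.368.

μ ≈ 6.368, σ ≈ 0.452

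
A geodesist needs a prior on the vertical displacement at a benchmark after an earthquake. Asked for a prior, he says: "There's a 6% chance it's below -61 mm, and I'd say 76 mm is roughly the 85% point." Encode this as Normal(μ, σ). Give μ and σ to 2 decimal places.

μ = 21.20, σ = 52.87

The p-quantile of Normal(μ,σ) is μ + z_p·σ, with z_{0.06} = -1.555 and z_{0.85} = 1.036.
Eliminate σ: μ = (z₂·x₁ − z₁·x₂)/(z₂ − z₁) = (1.036·-61 − (-1.555)·76)/2.591 = 21.20.
Then σ = (x₂ − x₁)/(z₂ − z₁) = (76 − -61)/2.591 = 52.87.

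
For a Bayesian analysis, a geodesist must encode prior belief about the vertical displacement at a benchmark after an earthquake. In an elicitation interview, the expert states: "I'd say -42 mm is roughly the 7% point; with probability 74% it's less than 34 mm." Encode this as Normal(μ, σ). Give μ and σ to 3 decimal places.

The p-quantile of Normal(μ,σ) is μ + z_p·σ, with z_{0.07} = -1.476 and z_{0.74} = 0.6433.
Eliminate σ: μ = (z₂·x₁ − z₁·x₂)/(z₂ − z₁) = (0.6433·-42 − (-1.476)·34)/2.119 = 10.927.
Then σ = (x₂ − x₁)/(z₂ − z₁) = (34 − -42)/2.119 = 35.864.

μ = 10.927, σ = 35.864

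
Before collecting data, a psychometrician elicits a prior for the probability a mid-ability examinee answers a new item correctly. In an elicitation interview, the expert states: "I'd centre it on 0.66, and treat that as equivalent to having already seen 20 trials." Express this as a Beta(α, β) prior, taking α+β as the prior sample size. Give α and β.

Under the effective-sample-size interpretation, Beta(α, β) has prior mean α/(α+β) and prior sample size α+β.
So α+β = 20 and α/(α+β) = 0.66, giving α = 0.66·20 = 13.2 and β = 20 − 13.2 = 6.8.

α = 13.2, β = 6.8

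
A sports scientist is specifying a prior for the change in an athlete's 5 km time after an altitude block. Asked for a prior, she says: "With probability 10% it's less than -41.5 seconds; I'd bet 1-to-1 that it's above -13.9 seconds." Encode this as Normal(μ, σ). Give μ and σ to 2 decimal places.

μ = -13.90, σ = 21.54

The p-quantile of Normal(μ,σ) is μ + z_p·σ, with z_{0.1} = -1.282 and z_{0.5} = 0.
Eliminate σ: μ = (z₂·x₁ − z₁·x₂)/(z₂ − z₁) = (0·-41.5 − (-1.282)·-13.9)/1.282 = -13.90.
Then σ = (x₂ − x₁)/(z₂ − z₁) = (-13.9 − -41.5)/1.282 = 21.54.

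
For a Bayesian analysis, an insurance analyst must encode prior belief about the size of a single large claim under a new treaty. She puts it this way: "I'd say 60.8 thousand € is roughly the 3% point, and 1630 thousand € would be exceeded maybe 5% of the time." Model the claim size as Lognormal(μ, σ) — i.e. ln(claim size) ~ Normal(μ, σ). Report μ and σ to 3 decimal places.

If T ~ Lognormal(μ,σ) then ln T ~ Normal(μ,σ), so the p-quantile of ln T is μ + z_p·σ.
ln(60.8) = 4.108 and ln(1630) = 7.396; z_{0.03} = -1.881, z_{0.95} = 1.645.
σ = (7.396 − 4.108)/(1.645 − (-1.881)) = 0.933.
μ = 4.108 − (-1.881)·0.933 = 5.862.

μ ≈ 5.862, σ ≈ 0.933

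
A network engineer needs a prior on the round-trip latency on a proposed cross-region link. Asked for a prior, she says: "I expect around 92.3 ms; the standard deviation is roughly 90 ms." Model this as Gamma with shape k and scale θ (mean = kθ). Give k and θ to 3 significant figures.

k ≈ 1.05, θ ≈ 87.8

For Gamma(k, scale θ): mean = kθ, variance = kθ², so CV = 1/√k.
CV = SD/mean = 90/92.3 = 0.9751, hence k = 1/CV² = 1.05.
Then θ = mean/k = 92.3/1.05 = 87.8.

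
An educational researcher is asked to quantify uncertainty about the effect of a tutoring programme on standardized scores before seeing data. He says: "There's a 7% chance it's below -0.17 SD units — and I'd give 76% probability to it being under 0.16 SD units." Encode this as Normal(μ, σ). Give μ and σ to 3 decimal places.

μ = 0.053, σ = 0.151

For Normal(μ,σ), the p-quantile is μ + z_p·σ. Here z_{0.07} = -1.476, z_{0.76} = 0.7063.
So -0.17 = μ − 1.476σ and 0.16 = μ + 0.7063σ.
Subtracting: σ = (0.16 − -0.17)/(0.7063 − (-1.476)) = 0.151.
Then μ = -0.17 − (-1.476)·0.151 = 0.053.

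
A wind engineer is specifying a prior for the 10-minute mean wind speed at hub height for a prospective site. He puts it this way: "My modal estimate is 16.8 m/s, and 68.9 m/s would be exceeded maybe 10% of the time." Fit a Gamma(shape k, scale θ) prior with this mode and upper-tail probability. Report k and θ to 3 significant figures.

k ≈ 1.92, θ ≈ 18.3

Gamma(k,θ) with k>1 has mode (k−1)θ, so θ = 16.8/(k−1).
Need P(X < 68.9) = 0.9 with θ tied to k this way. Start at k = 2, θ = 16.8: P(X<68.9) ≈ 0.916.
Too high — lower k to spread out. Iterating converges to k ≈ 1.92.
Then θ = 16.8/(1.92−1) ≈ 18.3.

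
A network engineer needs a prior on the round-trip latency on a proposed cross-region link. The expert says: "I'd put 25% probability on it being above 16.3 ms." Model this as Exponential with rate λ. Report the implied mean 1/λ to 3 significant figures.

mean ≈ 11.8 ms

P(T > 16.3) = e^(−λ·16.3) = 0.25, so λ = −ln(0.25)/16.3 = 0.085.
Mean = 1/λ = 11.8 ms.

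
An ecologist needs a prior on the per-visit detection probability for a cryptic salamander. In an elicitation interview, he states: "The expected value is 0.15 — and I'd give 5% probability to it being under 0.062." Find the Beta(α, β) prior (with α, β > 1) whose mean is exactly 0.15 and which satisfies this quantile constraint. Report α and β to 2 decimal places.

α ≈ 4.86, β ≈ 27.55

With mean 0.15 fixed, write α = 0.15s, β = 0.85s where s = α+β.
Need P(θ < 0.062) = 0.05 under Beta(0.15s, 0.85s). Normal approximation: (q−m)/√(m(1−m)/s) ≈ z_{0.05} = -1.64, so s ≈ 0.15·0.85·(-1.64)²/(0.062−0.15)² = 44.5.
At s = 44.5: P(θ<0.062) ≈ 0.024. Adjusting to match 0.05 gives s ≈ 32.42.
So α = 0.15·32.42 ≈ 4.86, β = 0.85·32.42 ≈ 27.55.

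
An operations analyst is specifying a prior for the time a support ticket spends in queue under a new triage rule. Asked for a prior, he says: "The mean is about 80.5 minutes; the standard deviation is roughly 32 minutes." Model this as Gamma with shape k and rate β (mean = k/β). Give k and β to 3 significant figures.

For Gamma(k, rate β): mean = k/β, variance = k/β², so CV = 1/√k.
CV = SD/mean = 32/80.5 = 0.3975, hence k = 1/CV² = 6.33.
Then β = k/mean = 6.33/80.5 = 0.0786.

k ≈ 6.33, β ≈ 0.0786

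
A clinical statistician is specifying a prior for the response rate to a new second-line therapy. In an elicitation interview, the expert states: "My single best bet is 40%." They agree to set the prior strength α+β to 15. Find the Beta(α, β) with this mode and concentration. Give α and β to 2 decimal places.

α = 6.20, β = 8.80

For α,β > 1 the Beta mode is (α−1)/(α+β−2). With α+β = 15, the mode is (α−1)/13.
Set (α−1)/13 = 0.4 → α = 1 + 0.4·13 = 6.20.
β = 15 − α = 8.80.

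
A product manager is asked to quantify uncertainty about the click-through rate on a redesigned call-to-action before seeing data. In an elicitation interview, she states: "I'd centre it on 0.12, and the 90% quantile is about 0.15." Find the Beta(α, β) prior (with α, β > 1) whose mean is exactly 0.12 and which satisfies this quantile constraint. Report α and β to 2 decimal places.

With mean 0.12 fixed, write α = 0.12s, β = 0.88s where s = α+β.
Need P(θ < 0.15) = 0.9 under Beta(0.12s, 0.88s). Normal approximation: (q−m)/√(m(1−m)/s) ≈ z_{0.9} = 1.28, so s ≈ 0.12·0.88·(1.28)²/(0.15−0.12)² = 192.7.
At s = 192.7: P(θ<0.15) ≈ 0.895. Adjusting to match 0.9 gives s ≈ 201.62.
So α = 0.12·201.62 ≈ 24.19, β = 0.88·201.62 ≈ 177.42.

α ≈ 24.19, β ≈ 177.42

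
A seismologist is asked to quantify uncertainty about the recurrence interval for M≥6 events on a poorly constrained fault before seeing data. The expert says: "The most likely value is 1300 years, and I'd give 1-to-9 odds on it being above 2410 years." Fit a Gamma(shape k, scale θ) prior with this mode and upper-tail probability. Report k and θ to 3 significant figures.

k ≈ 6.01, θ ≈ 260

Gamma(k,θ) with k>1 has mode (k−1)θ, so θ = 1300/(k−1).
Need P(X < 2410) = 0.9 with θ tied to k this way. Start at k = 2, θ = 1300: P(X<2410) ≈ 0.553.
Too low — raise k to concentrate. Iterating converges to k ≈ 6.01.
Then θ = 1300/(6.01−1) ≈ 260.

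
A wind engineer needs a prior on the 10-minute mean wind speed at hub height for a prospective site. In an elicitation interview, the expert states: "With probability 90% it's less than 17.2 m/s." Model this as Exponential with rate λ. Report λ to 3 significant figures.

P(T < 17.2) = 1 − e^(−λ·17.2) = 0.9, so λ = −ln(1−0.9)/17.2 = −ln(0.1)/17.2 = 0.134.

λ ≈ 0.134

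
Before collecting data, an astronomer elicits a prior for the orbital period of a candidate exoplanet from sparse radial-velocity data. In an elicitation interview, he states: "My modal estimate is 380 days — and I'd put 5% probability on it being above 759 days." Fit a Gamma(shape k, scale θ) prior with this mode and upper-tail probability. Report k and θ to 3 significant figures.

Gamma(k,θ) with k>1 has mode (k−1)θ, so θ = 380/(k−1).
Need P(X < 759) = 0.95 with θ tied to k this way. Start at k = 2, θ = 380: P(X<759) ≈ 0.593.
Too low — raise k to concentrate. Iterating converges to k ≈ 6.79.
Then θ = 380/(6.79−1) ≈ 65.6.

k ≈ 6.79, θ ≈ 65.6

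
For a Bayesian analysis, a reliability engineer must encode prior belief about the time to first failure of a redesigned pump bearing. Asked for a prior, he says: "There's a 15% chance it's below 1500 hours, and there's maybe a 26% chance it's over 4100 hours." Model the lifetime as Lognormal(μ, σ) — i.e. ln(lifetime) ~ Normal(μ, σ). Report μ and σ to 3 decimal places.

If T ~ Lognormal(μ,σ) then ln T ~ Normal(μ,σ), so the p-quantile of ln T is μ + z_p·σ.
ln(1500) = 7.313 and ln(4100) = 8.319; z_{0.15} = -1.036, z_{0.74} = 0.6433.
σ = (8.319 − 7.313)/(0.6433 − (-1.036)) = 0.599.
μ = 7.313 − (-1.036)·0.599 = 7.934.

μ ≈ 7.934, σ ≈ 0.599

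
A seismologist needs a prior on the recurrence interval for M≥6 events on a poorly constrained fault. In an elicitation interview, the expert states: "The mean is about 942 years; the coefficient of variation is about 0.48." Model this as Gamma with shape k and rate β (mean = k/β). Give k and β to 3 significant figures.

k ≈ 4.34, β ≈ 0.00461

For Gamma(k, rate β): mean = k/β, variance = k/β², so CV = 1/√k.
CV = 0.48, hence k = 1/CV² = 4.34.
Then β = k/mean = 4.34/942 = 0.00461.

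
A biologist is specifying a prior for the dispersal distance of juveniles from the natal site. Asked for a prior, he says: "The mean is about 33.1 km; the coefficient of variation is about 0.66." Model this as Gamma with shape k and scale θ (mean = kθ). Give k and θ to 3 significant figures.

For Gamma(k, scale θ): mean = kθ, variance = kθ², so CV = 1/√k.
CV = 0.66, hence k = 1/CV² = 2.3.
Then θ = mean/k = 33.1/2.3 = 14.4.

k ≈ 2.3, θ ≈ 14.4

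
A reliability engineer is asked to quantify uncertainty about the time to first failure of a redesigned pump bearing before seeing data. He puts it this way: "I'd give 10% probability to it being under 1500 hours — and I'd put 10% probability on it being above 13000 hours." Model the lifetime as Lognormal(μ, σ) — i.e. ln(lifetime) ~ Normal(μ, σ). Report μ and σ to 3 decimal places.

If T ~ Lognormal(μ,σ) then ln T ~ Normal(μ,σ), so the p-quantile of ln T is μ + z_p·σ.
ln(1500) = 7.313 and ln(13000) = 9.473; z_{0.1} = -1.282, z_{0.9} = 1.282.
σ = (9.473 − 7.313)/(1.282 − (-1.282)) = 0.843.
μ = 7.313 − (-1.282)·0.843 = 8.393.

μ ≈ 8.393, σ ≈ 0.843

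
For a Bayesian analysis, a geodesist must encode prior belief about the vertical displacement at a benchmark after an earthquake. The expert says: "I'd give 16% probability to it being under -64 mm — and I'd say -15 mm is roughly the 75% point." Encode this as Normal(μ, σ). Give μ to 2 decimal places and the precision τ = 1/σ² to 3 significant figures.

μ = -34.80, τ = 0.00116

The p-quantile of Normal(μ,σ) is μ + z_p·σ, with z_{0.16} = -0.9945 and z_{0.75} = 0.6745.
Eliminate σ: μ = (z₂·x₁ − z₁·x₂)/(z₂ − z₁) = (0.6745·-64 − (-0.9945)·-15)/1.669 = -34.80.
Then σ = (x₂ − x₁)/(z₂ − z₁) = (-15 − -64)/1.669 = 29.36.
Precision τ = 1/σ² = 1/29.36² = 0.00116.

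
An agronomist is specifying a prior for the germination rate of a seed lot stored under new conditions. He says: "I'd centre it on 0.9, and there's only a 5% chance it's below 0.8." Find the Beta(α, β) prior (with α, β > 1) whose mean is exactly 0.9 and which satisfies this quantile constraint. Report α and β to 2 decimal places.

With mean 0.9 fixed, write α = 0.9s, β = 0.1s where s = α+β.
Need P(θ < 0.8) = 0.05 under Beta(0.9s, 0.1s). Normal approximation: (q−m)/√(m(1−m)/s) ≈ z_{0.05} = -1.64, so s ≈ 0.9·0.1·(-1.64)²/(0.8−0.9)² = 24.3.
At s = 24.3: P(θ<0.8) ≈ 0.068. Adjusting to match 0.05 gives s ≈ 30.87.
So α = 0.9·30.87 ≈ 27.79, β = 0.1·30.87 ≈ 3.09.

α ≈ 27.79, β ≈ 3.09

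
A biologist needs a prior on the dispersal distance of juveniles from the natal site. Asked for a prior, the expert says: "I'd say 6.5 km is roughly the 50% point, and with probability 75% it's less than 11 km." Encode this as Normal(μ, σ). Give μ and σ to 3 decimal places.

For Normal(μ,σ), the p-quantile is μ + z_p·σ. Here z_{0.5} = 0, z_{0.75} = 0.6745.
So 6.5 = μ + 0σ and 11 = μ + 0.6745σ.
Subtracting: σ = (11 − 6.5)/(0.6745 − (0)) = 6.672.
Then μ = 6.5 − (0)·6.672 = 6.500.

μ = 6.500, σ = 6.672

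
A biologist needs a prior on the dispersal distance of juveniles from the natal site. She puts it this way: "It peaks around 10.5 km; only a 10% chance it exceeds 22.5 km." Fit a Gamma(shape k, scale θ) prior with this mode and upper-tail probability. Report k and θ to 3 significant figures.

k ≈ 4.31, θ ≈ 3.17

Gamma(k,θ) with k>1 has mode (k−1)θ, so θ = 10.5/(k−1).
Need P(X < 22.5) = 0.9 with θ tied to k this way. Start at k = 2, θ = 10.5: P(X<22.5) ≈ 0.631.
Too low — raise k to concentrate. Iterating converges to k ≈ 4.31.
Then θ = 10.5/(4.31−1) ≈ 3.17.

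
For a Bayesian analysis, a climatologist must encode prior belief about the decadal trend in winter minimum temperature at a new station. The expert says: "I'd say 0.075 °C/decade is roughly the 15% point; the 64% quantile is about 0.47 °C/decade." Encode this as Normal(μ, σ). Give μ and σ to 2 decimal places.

μ = 0.37, σ = 0.28

The p-quantile of Normal(μ,σ) is μ + z_p·σ, with z_{0.15} = -1.036 and z_{0.64} = 0.3585.
Eliminate σ: μ = (z₂·x₁ − z₁·x₂)/(z₂ − z₁) = (0.3585·0.075 − (-1.036)·0.47)/1.395 = 0.37.
Then σ = (x₂ − x₁)/(z₂ − z₁) = (0.47 − 0.075)/1.395 = 0.28.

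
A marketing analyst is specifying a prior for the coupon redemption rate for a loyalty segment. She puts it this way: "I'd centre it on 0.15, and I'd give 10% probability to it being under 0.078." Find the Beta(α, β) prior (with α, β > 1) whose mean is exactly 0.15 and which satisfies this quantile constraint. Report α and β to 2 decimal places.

With mean 0.15 fixed, write α = 0.15s, β = 0.85s where s = α+β.
Need P(θ < 0.078) = 0.1 under Beta(0.15s, 0.85s). Normal approximation: (q−m)/√(m(1−m)/s) ≈ z_{0.1} = -1.28, so s ≈ 0.15·0.85·(-1.28)²/(0.078−0.15)² = 40.4.
At s = 40.4: P(θ<0.078) ≈ 0.079. Adjusting to match 0.1 gives s ≈ 34.20.
So α = 0.15·34.20 ≈ 5.13, β = 0.85·34.20 ≈ 29.07.

α ≈ 5.13, β ≈ 29.07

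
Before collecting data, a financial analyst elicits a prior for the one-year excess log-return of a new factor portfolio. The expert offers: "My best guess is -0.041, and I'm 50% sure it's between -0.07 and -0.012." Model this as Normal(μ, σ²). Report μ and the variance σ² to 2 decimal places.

A symmetric 50% interval runs μ ± z·σ with z = 0.6745.
Half-width = 0.029, so σ = 0.029/0.6745 = 0.043 and σ² = 0.00.
μ is the stated best guess, -0.04.

μ = -0.04, σ² = 0.00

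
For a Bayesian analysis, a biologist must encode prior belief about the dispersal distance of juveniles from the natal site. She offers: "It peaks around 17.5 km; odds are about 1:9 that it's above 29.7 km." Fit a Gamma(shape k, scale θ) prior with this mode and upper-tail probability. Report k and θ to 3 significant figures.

Gamma(k,θ) with k>1 has mode (k−1)θ, so θ = 17.5/(k−1).
Need P(X < 29.7) = 0.9 with θ tied to k this way. Start at k = 2, θ = 17.5: P(X<29.7) ≈ 0.506.
Too low — raise k to concentrate. Iterating converges to k ≈ 7.77.
Then θ = 17.5/(7.77−1) ≈ 2.59.

k ≈ 7.77, θ ≈ 2.59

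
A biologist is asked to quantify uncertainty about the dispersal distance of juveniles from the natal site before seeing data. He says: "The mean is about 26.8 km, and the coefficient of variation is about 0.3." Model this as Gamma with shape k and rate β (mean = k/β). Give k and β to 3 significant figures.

For Gamma(k, rate β): mean = k/β, variance = k/β², so CV = 1/√k.
CV = 0.3, hence k = 1/CV² = 11.1.
Then β = k/mean = 11.1/26.8 = 0.415.

k ≈ 11.1, β ≈ 0.415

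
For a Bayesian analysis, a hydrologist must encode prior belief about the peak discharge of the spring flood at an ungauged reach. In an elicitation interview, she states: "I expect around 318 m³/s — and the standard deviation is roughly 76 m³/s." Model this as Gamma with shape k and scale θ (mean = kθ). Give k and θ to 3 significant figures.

k ≈ 17.5, θ ≈ 18.2

For Gamma(k, scale θ): mean = kθ, variance = kθ², so CV = 1/√k.
CV = SD/mean = 76/318 = 0.239, hence k = 1/CV² = 17.5.
Then θ = mean/k = 318/17.5 = 18.2.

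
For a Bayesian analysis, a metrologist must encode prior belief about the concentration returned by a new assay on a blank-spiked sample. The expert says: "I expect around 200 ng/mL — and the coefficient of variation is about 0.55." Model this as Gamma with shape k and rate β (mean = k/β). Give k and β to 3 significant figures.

For Gamma(k, rate β): mean = k/β, variance = k/β², so CV = 1/√k.
CV = 0.55, hence k = 1/CV² = 3.31.
Then β = k/mean = 3.31/200 = 0.0165.

k ≈ 3.31, β ≈ 0.0165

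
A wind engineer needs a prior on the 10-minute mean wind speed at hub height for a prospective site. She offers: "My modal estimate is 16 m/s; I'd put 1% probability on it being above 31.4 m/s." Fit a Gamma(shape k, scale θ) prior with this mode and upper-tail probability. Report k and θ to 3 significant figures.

k ≈ 11.8, θ ≈ 1.48

Gamma(k,θ) with k>1 has mode (k−1)θ, so θ = 16/(k−1).
Need P(X < 31.4) = 0.99 with θ tied to k this way. Start at k = 2, θ = 16: P(X<31.4) ≈ 0.584.
Too low — raise k to concentrate. Iterating converges to k ≈ 11.8.
Then θ = 16/(11.8−1) ≈ 1.48.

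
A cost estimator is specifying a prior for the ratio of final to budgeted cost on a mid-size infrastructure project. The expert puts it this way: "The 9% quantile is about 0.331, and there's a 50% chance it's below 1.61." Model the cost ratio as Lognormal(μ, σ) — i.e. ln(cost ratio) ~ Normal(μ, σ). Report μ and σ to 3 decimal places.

μ ≈ 0.476, σ ≈ 1.180

If T ~ Lognormal(μ,σ) then ln T ~ Normal(μ,σ), so the p-quantile of ln T is μ + z_p·σ.
ln(0.331) = -1.106 and ln(1.61) = 0.4762; z_{0.09} = -1.341, z_{0.5} = 0.
σ = (0.4762 − -1.106)/(0 − (-1.341)) = 1.180.
μ = -1.106 − (-1.341)·1.180 = 0.476.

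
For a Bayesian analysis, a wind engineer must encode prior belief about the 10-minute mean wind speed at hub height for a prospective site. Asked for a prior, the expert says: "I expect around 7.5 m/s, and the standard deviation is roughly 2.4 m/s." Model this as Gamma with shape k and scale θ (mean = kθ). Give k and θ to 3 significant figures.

k ≈ 9.77, θ ≈ 0.768

For Gamma(k, scale θ): mean = kθ, variance = kθ², so CV = 1/√k.
CV = SD/mean = 2.4/7.5 = 0.32, hence k = 1/CV² = 9.77.
Then θ = mean/k = 7.5/9.77 = 0.768.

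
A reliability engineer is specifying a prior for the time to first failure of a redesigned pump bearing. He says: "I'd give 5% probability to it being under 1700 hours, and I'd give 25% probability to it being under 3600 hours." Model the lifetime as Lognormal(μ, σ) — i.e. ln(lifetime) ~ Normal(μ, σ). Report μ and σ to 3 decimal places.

μ ≈ 8.710, σ ≈ 0.773

If T ~ Lognormal(μ,σ) then ln T ~ Normal(μ,σ), so the p-quantile of ln T is μ + z_p·σ.
ln(1700) = 7.438 and ln(3600) = 8.189; z_{0.05} = -1.645, z_{0.25} = -0.6745.
σ = (8.189 − 7.438)/(-0.6745 − (-1.645)) = 0.773.
μ = 7.438 − (-1.645)·0.773 = 8.710.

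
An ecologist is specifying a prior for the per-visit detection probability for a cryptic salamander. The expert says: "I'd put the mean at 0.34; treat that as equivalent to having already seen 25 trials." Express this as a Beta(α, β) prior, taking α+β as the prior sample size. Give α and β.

α = 8.5, β = 16.5

Under the effective-sample-size interpretation, Beta(α, β) has prior mean α/(α+β) and prior sample size α+β.
So α+β = 25 and α/(α+β) = 0.34, giving α = 0.34·25 = 8.5 and β = 25 − 8.5 = 16.5.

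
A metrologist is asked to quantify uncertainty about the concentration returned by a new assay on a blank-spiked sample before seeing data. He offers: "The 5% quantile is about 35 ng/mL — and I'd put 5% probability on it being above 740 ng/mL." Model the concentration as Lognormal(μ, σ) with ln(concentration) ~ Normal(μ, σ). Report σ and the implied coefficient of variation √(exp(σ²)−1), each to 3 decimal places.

If T ~ Lognormal(μ,σ) then ln T ~ Normal(μ,σ), so the p-quantile of ln T is μ + z_p·σ.
ln(35) = 3.555 and ln(740) = 6.607; z_{0.05} = -1.645, z_{0.95} = 1.645.
σ = (6.607 − 3.555)/(1.645 − (-1.645)) = 0.928.
μ = 3.555 − (-1.645)·0.928 = 5.081.
CV = √(exp(σ²)−1) = √(exp(0.8603)−1) = 1.168.

σ ≈ 0.928, CV ≈ 1.168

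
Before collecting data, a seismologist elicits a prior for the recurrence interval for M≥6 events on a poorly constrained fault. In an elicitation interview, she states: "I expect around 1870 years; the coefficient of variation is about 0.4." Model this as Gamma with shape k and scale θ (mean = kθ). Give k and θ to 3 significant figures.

For Gamma(k, scale θ): mean = kθ, variance = kθ², so CV = 1/√k.
CV = 0.4, hence k = 1/CV² = 6.25.
Then θ = mean/k = 1870/6.25 = 299.

k ≈ 6.25, θ ≈ 299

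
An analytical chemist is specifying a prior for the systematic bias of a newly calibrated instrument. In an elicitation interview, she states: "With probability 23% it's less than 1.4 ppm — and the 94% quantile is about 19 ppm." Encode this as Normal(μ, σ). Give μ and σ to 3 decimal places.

For Normal(μ,σ), the p-quantile is μ + z_p·σ. Here z_{0.23} = -0.7388, z_{0.94} = 1.555.
So 1.4 = μ − 0.7388σ and 19 = μ + 1.555σ.
Subtracting: σ = (19 − 1.4)/(1.555 − (-0.7388)) = 7.673.
Then μ = 1.4 − (-0.7388)·7.673 = 7.070.

μ = 7.070, σ = 7.673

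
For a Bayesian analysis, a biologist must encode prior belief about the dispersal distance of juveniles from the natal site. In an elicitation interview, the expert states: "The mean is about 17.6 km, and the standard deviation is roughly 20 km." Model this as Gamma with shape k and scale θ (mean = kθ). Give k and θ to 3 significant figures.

k ≈ 0.774, θ ≈ 22.7

For Gamma(k, scale θ): mean = kθ, variance = kθ², so CV = 1/√k.
CV = SD/mean = 20/17.6 = 1.136, hence k = 1/CV² = 0.774.
Then θ = mean/k = 17.6/0.774 = 22.7.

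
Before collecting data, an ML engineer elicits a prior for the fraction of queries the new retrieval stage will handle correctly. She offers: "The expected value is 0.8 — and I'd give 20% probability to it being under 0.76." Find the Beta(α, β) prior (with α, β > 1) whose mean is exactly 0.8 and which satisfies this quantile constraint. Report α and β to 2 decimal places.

α ≈ 53.81, β ≈ 13.45

With mean 0.8 fixed, write α = 0.8s, β = 0.2s where s = α+β.
Need P(θ < 0.76) = 0.2 under Beta(0.8s, 0.2s). Normal approximation: (q−m)/√(m(1−m)/s) ≈ z_{0.2} = -0.842, so s ≈ 0.8·0.2·(-0.842)²/(0.76−0.8)² = 70.8.
At s = 70.8: P(θ<0.76) ≈ 0.195. Adjusting to match 0.2 gives s ≈ 67.27.
So α = 0.8·67.27 ≈ 53.81, β = 0.2·67.27 ≈ 13.45.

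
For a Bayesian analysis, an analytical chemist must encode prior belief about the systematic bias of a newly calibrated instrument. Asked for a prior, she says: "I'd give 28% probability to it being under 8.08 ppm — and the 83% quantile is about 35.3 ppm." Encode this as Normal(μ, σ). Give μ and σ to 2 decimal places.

The p-quantile of Normal(μ,σ) is μ + z_p·σ, with z_{0.28} = -0.5828 and z_{0.83} = 0.9542.
Eliminate σ: μ = (z₂·x₁ − z₁·x₂)/(z₂ − z₁) = (0.9542·8.08 − (-0.5828)·35.3)/1.537 = 18.40.
Then σ = (x₂ − x₁)/(z₂ − z₁) = (35.3 − 8.08)/1.537 = 17.71.

μ = 18.40, σ = 17.71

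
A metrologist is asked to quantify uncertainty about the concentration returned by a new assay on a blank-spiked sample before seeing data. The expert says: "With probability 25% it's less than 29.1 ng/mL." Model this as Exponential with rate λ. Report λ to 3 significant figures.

P(T < 29.1) = 1 − e^(−λ·29.1) = 0.25, so λ = −ln(1−0.25)/29.1 = −ln(0.75)/29.1 = 0.00989.

λ ≈ 0.00989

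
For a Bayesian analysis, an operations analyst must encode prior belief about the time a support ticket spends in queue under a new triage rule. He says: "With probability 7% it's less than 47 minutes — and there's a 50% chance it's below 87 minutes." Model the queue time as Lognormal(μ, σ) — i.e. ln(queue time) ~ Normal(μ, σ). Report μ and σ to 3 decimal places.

If T ~ Lognormal(μ,σ) then ln T ~ Normal(μ,σ), so the p-quantile of ln T is μ + z_p·σ.
ln(47) = 3.85 and ln(87) = 4.466; z_{0.07} = -1.476, z_{0.5} = 0.
σ = (4.466 − 3.85)/(0 − (-1.476)) = 0.417.
μ = 3.85 − (-1.476)·0.417 = 4.466.

μ ≈ 4.466, σ ≈ 0.417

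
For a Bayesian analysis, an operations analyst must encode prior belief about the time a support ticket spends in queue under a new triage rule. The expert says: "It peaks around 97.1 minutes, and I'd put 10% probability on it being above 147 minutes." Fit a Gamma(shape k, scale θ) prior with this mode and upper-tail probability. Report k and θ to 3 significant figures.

Gamma(k,θ) with k>1 has mode (k−1)θ, so θ = 97.1/(k−1).
Need P(X < 147) = 0.9 with θ tied to k this way. Start at k = 2, θ = 97.1: P(X<147) ≈ 0.447.
Too low — raise k to concentrate. Iterating converges to k ≈ 11.8.
Then θ = 97.1/(11.8−1) ≈ 8.96.

k ≈ 11.8, θ ≈ 8.96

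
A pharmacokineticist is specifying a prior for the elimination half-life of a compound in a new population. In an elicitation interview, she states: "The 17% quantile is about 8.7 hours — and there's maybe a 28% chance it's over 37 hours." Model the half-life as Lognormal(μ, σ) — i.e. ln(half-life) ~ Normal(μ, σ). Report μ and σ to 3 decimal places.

μ ≈ 3.062, σ ≈ 0.942

If T ~ Lognormal(μ,σ) then ln T ~ Normal(μ,σ), so the p-quantile of ln T is μ + z_p·σ.
ln(8.7) = 2.163 and ln(37) = 3.611; z_{0.17} = -0.9542, z_{0.72} = 0.5828.
σ = (3.611 − 2.163)/(0.5828 − (-0.9542)) = 0.942.
μ = 2.163 − (-0.9542)·0.942 = 3.062.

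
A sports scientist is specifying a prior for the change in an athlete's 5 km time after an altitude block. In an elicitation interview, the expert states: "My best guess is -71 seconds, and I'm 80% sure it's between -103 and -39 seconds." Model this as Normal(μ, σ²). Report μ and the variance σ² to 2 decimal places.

A symmetric 80% interval runs μ ± z·σ with z = 1.282.
Half-width = 32, so σ = 32/1.282 = 24.970 and σ² = 623.49.
μ is the stated best guess, -71.00.

μ = -71.00, σ² = 623.49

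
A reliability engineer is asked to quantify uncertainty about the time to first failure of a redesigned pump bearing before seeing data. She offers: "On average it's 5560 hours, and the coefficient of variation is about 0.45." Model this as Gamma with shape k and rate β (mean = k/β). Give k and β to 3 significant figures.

k ≈ 4.94, β ≈ 0.000888

For Gamma(k, rate β): mean = k/β, variance = k/β², so CV = 1/√k.
CV = 0.45, hence k = 1/CV² = 4.94.
Then β = k/mean = 4.94/5560 = 0.000888.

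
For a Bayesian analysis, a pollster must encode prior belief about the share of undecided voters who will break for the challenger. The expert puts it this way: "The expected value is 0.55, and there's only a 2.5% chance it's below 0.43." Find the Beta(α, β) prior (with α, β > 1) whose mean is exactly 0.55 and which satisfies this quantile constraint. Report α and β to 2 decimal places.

α ≈ 36.40, β ≈ 29.78

With mean 0.55 fixed, write α = 0.55s, β = 0.45s where s = α+β.
Need P(θ < 0.43) = 0.025 under Beta(0.55s, 0.45s). Normal approximation: (q−m)/√(m(1−m)/s) ≈ z_{0.025} = -1.96, so s ≈ 0.55·0.45·(-1.96)²/(0.43−0.55)² = 66.0.
At s = 66.0: P(θ<0.43) ≈ 0.025. Adjusting to match 0.025 gives s ≈ 66.18.
So α = 0.55·66.18 ≈ 36.40, β = 0.45·66.18 ≈ 29.78.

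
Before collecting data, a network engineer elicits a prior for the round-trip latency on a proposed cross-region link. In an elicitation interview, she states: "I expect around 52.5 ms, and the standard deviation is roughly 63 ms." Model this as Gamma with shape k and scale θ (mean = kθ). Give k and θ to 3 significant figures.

For Gamma(k, scale θ): mean = kθ, variance = kθ², so CV = 1/√k.
CV = SD/mean = 63/52.5 = 1.2, hence k = 1/CV² = 0.694.
Then θ = mean/k = 52.5/0.694 = 75.6.

k ≈ 0.694, θ ≈ 75.6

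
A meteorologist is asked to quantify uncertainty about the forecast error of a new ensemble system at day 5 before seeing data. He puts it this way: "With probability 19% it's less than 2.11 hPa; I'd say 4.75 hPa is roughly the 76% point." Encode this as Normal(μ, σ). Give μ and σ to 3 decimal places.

μ = 3.573, σ = 1.666

For Normal(μ,σ), the p-quantile is μ + z_p·σ. Here z_{0.19} = -0.8779, z_{0.76} = 0.7063.
So 2.11 = μ − 0.8779σ and 4.75 = μ + 0.7063σ.
Subtracting: σ = (4.75 − 2.11)/(0.7063 − (-0.8779)) = 1.666.
Then μ = 2.11 − (-0.8779)·1.666 = 3.573.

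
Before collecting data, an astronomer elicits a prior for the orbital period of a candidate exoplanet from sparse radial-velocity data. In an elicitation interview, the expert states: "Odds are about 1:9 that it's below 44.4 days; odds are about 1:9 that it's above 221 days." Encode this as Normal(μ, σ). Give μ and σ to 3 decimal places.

μ = 132.700, σ = 68.901

For Normal(μ,σ), the p-quantile is μ + z_p·σ. Here z_{0.1} = -1.282, z_{0.9} = 1.282.
So 44.4 = μ − 1.282σ and 221 = μ + 1.282σ.
Subtracting: σ = (221 − 44.4)/(1.282 − (-1.282)) = 68.901.
Then μ = 44.4 − (-1.282)·68.901 = 132.700.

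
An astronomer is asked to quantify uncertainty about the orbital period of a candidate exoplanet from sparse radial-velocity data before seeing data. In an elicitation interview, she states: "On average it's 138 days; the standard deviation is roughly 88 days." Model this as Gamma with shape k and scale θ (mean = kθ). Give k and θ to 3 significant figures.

For Gamma(k, scale θ): mean = kθ, variance = kθ², so CV = 1/√k.
CV = SD/mean = 88/138 = 0.6377, hence k = 1/CV² = 2.46.
Then θ = mean/k = 138/2.46 = 56.1.

k ≈ 2.46, θ ≈ 56.1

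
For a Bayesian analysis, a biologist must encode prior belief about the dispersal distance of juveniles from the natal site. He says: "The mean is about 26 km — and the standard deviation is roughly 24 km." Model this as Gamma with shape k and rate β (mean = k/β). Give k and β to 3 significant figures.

For Gamma(k, rate β): mean = k/β, variance = k/β², so CV = 1/√k.
CV = SD/mean = 24/26 = 0.9231, hence k = 1/CV² = 1.17.
Then β = k/mean = 1.17/26 = 0.0451.

k ≈ 1.17, β ≈ 0.0451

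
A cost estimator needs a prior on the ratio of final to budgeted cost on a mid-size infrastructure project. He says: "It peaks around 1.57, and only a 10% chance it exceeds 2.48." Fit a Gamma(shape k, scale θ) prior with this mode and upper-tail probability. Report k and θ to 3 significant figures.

k ≈ 9.97, θ ≈ 0.175

Gamma(k,θ) with k>1 has mode (k−1)θ, so θ = 1.57/(k−1).
Need P(X < 2.48) = 0.9 with θ tied to k this way. Start at k = 2, θ = 1.57: P(X<2.48) ≈ 0.468.
Too low — raise k to concentrate. Iterating converges to k ≈ 9.97.
Then θ = 1.57/(9.97−1) ≈ 0.175.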